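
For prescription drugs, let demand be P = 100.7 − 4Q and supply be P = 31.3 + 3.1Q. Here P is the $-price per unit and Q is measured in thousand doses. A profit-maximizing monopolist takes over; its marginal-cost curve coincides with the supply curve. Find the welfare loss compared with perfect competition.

$44.05 thousand

Competitive equilibrium: 100.7 − 4Q = 31.3 + 3.1Q → Q* = 9.77465, P* = 61.60141.
Marginal revenue: MR = 100.7 − 8Q. Set MR = MC: 100.7 − 8Q = 31.3 + 3.1Q → Q_m = 6.25225.
Price P_m = 100.7 − 4·6.25225 = 75.691; MC(Q_m) = 31.3 + 3.1·6.25225 = 50.68198.
Competitive Q* = 9.77465, so ΔQ = 3.5224; wedge = 75.691 − 50.68198 = 25.00902.
The triangle = ½ × 3.5224 × 25.00902 = $44.05 thousand.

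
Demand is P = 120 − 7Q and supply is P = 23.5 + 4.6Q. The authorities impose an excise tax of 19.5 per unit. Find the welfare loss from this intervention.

Competitive equilibrium: 120 − 7Q = 23.5 + 4.6Q → Q* = 8.319, P* = 61.7672.
With the tax, the buyer price exceeds the seller price by 19.5: (120 − 7Q) − (23.5 + 4.6Q) = 19.5 → Q' = 6.6379.
ΔQ = 8.319 − 6.6379 = 1.6811; the wedge equals the tax, 19.5.
DWL = ½ × 1.6811 × 19.5 = 16.39.

16.39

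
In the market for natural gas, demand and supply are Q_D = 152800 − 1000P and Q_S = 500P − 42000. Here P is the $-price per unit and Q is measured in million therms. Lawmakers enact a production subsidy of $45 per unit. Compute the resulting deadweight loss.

In inverse form: demand P = 152.8 − 0.001Q, supply P = 84 + 0.002Q.
Competitive equilibrium: 152.8 − 0.001Q = 84 + 0.002Q → Q* = 22933.3333, P* = 129.8667.
The subsidy lowers effective supply by 45: P = 39 + 0.002Q.
New quantity: 152.8 − 0.001Q = 39 + 0.002Q → Q' = 37933.3333.
Overproduction ΔQ = 37933.3333 − 22933.3333 = 15000; wedge = subsidy = 45.
The triangle = ½ × 15000 × 45 = $337500 million.

$337500 million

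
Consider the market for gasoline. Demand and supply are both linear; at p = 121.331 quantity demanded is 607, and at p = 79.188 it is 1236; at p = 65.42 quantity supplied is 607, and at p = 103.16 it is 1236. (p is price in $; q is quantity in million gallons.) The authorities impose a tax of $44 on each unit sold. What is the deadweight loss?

$7622.05 million

Demand slope = (79.188 − 121.331)/(1236 − 607) = −0.067, so p = 162 − 0.067q.
Supply slope = (103.16 − 65.42)/(1236 − 607) = 0.06, so p = 29 + 0.06q.
Competitive equilibrium: 162 − 0.067q = 29 + 0.06q → q* = 1047.2441, p* = 91.8346.
With the tax, the buyer price exceeds the seller price by 44: (162 − 0.067q) − (29 + 0.06q) = 44 → q' = 700.7874.
Δq = 1047.2441 − 700.7874 = 346.4567; the wedge equals the tax, 44.
The triangle = ½ × 346.4567 × 44 = $7622.05 million.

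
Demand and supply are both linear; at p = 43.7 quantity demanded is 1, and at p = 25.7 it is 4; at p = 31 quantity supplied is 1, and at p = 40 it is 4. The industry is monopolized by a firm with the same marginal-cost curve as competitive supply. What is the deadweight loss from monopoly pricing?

4.19

Demand slope = (25.7 − 43.7)/(4 − 1) = −6, so p = 49.7 − 6q.
Supply slope = (40 − 31)/(4 − 1) = 3, so p = 28 + 3q.
Competitive equilibrium: 49.7 − 6q = 28 + 3q → q* = 2.4111, p* = 35.2333.
Marginal revenue: MR = 49.7 − 12q. Set MR = MC: 49.7 − 12q = 28 + 3q → q_m = 1.4467.
Price p_m = 49.7 − 6·1.4467 = 41.0198; MC(q_m) = 28 + 3·1.4467 = 32.3401.
Competitive q* = 2.4111, so Δq = 0.9644; wedge = 41.0198 − 32.3401 = 8.6797.
Welfare loss = ½ × 0.9644 × 8.6797 = 4.19.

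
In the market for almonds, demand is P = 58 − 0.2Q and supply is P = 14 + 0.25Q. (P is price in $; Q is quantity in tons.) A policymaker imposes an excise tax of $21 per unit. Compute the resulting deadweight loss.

Competitive equilibrium: 58 − 0.2Q = 14 + 0.25Q → Q* = 97.7778, P* = 38.4444.
With the tax, the buyer price exceeds the seller price by 21: (58 − 0.2Q) − (14 + 0.25Q) = 21 → Q' = 51.1111.
ΔQ = 97.7778 − 51.1111 = 46.6667; the wedge equals the tax, 21.
The triangle = ½ × 46.6667 × 21 = $490.

$490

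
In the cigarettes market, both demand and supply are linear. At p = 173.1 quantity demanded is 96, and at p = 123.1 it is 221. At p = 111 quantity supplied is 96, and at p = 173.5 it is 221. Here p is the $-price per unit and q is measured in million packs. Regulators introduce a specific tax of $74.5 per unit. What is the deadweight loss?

$3083.47 million

Demand slope = (123.1 − 173.1)/(221 − 96) = −0.4, so p = 211.5 − 0.4q.
Supply slope = (173.5 − 111)/(221 − 96) = 0.5, so p = 63 + 0.5q.
Competitive equilibrium: 211.5 − 0.4q = 63 + 0.5q → q* = 165, p* = 145.5.
With the tax, the buyer price exceeds the seller price by 74.5: (211.5 − 0.4q) − (63 + 0.5q) = 74.5 → q' = 82.2222.
Δq = 165 − 82.2222 = 82.7778; the wedge equals the tax, 74.5.
Welfare loss = ½ × 82.7778 × 74.5 = $3083.47 million.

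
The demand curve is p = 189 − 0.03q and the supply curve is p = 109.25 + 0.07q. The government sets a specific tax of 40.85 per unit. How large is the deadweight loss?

Competitive equilibrium: 189 − 0.03q = 109.25 + 0.07q → q* = 797.5, p* = 165.075.
With the tax, the buyer price exceeds the seller price by 40.85: (189 − 0.03q) − (109.25 + 0.07q) = 40.85 → q' = 389.
Δq = 797.5 − 389 = 408.5; the wedge equals the tax, 40.85.
The triangle = ½ × 408.5 × 40.85 = 8343.61.

8343.61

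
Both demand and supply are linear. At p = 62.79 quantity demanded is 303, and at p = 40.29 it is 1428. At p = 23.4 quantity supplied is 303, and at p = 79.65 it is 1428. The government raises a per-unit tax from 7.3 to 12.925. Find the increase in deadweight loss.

Demand slope = (40.29 − 62.79)/(1428 − 303) = −0.02, so p = 68.85 − 0.02q.
Supply slope = (79.65 − 23.4)/(1428 − 303) = 0.05, so p = 8.25 + 0.05q.
Competitive equilibrium: 68.85 − 0.02q = 8.25 + 0.05q → q* = 865.7143, p* = 51.5357.
For a per-unit tax t: Δq = t/0.07, so DWL = ½·t·(t/0.07) = t²/0.14.
At t = 7.3: DWL = 380.643. At t = 12.925: DWL = 1193.254.
Increase = 1193.254 − 380.643 = 812.61.

812.61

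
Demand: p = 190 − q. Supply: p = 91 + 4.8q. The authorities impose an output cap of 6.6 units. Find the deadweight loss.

317.84

Competitive equilibrium: 190 − q = 91 + 4.8q → q* = 17.069, p* = 172.931.
At q = 6.6: demand price = 190 − 1·6.6 = 183.4; supply price = 91 + 4.8·6.6 = 122.68.
Δq = 17.069 − 6.6 = 10.469; wedge = 183.4 − 122.68 = 60.72.
DWL = ½ × 10.469 × 60.72 = 317.84.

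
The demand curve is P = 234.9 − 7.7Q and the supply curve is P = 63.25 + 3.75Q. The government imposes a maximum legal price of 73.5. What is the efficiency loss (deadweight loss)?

860.22

Competitive equilibrium: 234.9 − 7.7Q = 63.25 + 3.75Q → Q* = 14.99127, P* = 119.46725.
At the ceiling P = 73.5, quantity supplied = (73.5 − 63.25)/3.75 = 2.73333.
Willingness to pay at Q' = 2.73333: 234.9 − 7.7·2.73333 = 213.85336.
ΔQ = 14.99127 − 2.73333 = 12.25794; wedge = 213.85336 − 73.5 = 140.35336.
DWL = ½ × 12.25794 × 140.35336 = 860.22.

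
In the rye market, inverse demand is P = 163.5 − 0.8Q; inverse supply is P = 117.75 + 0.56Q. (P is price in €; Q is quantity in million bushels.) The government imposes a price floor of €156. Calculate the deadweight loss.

Competitive equilibrium: 163.5 − 0.8Q = 117.75 + 0.56Q → Q* = 33.6397, P* = 136.5882.
At the floor P = 156, quantity demanded = (163.5 − 156)/0.8 = 9.375.
Sellers' marginal cost at Q' = 9.375: 117.75 + 0.56·9.375 = 123.
ΔQ = 33.6397 − 9.375 = 24.2647; wedge = 156 − 123 = 33.
Welfare loss = ½ × 24.2647 × 33 = €400.37 million.

€400.37 million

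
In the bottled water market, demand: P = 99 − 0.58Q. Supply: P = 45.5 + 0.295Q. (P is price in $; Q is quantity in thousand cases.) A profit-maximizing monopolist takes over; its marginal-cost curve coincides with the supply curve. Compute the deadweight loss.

Competitive equilibrium: 99 − 0.58Q = 45.5 + 0.295Q → Q* = 61.1429, P* = 63.5371.
Marginal revenue: MR = 99 − 1.16Q. Set MR = MC: 99 − 1.16Q = 45.5 + 0.295Q → Q_m = 36.7698.
Price P_m = 99 − 0.58·36.7698 = 77.6735; MC(Q_m) = 45.5 + 0.295·36.7698 = 56.3471.
Competitive Q* = 61.1429, so ΔQ = 24.3731; wedge = 77.6735 − 56.3471 = 21.3264.
DWL = ½ × 24.3731 × 21.3264 = $259.90 thousand.

$259.90 thousand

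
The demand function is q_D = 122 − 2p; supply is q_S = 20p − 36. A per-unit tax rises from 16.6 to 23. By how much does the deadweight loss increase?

In inverse form: demand p = 61 − 0.5q, supply p = 1.8 + 0.05q.
Competitive equilibrium: 61 − 0.5q = 1.8 + 0.05q → q* = 107.6364, p* = 7.1818.
For a per-unit tax t: Δq = t/0.55, so DWL = ½·t·(t/0.55) = t²/1.1.
At t = 16.6: DWL = 250.509. At t = 23: DWL = 480.909.
Increase = 480.909 − 250.509 = 230.40.

230.40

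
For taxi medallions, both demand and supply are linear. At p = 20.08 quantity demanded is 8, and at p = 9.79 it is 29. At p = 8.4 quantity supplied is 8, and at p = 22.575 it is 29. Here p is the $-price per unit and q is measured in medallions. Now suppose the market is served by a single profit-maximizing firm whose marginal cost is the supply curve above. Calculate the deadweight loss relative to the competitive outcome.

Demand slope = (9.79 − 20.08)/(29 − 8) = −0.49, so p = 24 − 0.49q.
Supply slope = (22.575 − 8.4)/(29 − 8) = 0.675, so p = 3 + 0.675q.
Competitive equilibrium: 24 − 0.49q = 3 + 0.675q → q* = 18.0258, p* = 15.1674.
Marginal revenue: MR = 24 − 0.98q. Set MR = MC: 24 − 0.98q = 3 + 0.675q → q_m = 12.6888.
Price p_m = 24 − 0.49·12.6888 = 17.7825; MC(q_m) = 3 + 0.675·12.6888 = 11.5649.
Competitive q* = 18.0258, so Δq = 5.337; wedge = 17.7825 − 11.5649 = 6.2176.
The triangle = ½ × 5.337 × 6.2176 = $16.59.

$16.59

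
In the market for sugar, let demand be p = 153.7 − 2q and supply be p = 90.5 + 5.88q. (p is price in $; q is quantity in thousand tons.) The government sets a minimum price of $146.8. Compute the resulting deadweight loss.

Competitive equilibrium: 153.7 − 2q = 90.5 + 5.88q → q* = 8.0203, p* = 137.6594.
At the floor p = 146.8, quantity demanded = (153.7 − 146.8)/2 = 3.45.
Sellers' marginal cost at q' = 3.45: 90.5 + 5.88·3.45 = 110.786.
Δq = 8.0203 − 3.45 = 4.5703; wedge = 146.8 − 110.786 = 36.014.
The triangle = ½ × 4.5703 × 36.014 = $82.30 thousand.

$82.30 thousand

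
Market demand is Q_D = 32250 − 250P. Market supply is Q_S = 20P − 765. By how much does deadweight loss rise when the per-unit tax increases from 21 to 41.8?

In inverse form: demand P = 129 − 0.004Q, supply P = 38.25 + 0.05Q.
Competitive equilibrium: 129 − 0.004Q = 38.25 + 0.05Q → Q* = 1680.5556, P* = 122.2778.
For a per-unit tax t: ΔQ = t/0.054, so DWL = ½·t·(t/0.054) = t²/0.108.
At t = 21: DWL = 4083.3333. At t = 41.8: DWL = 16178.1481.
Increase = 16178.1481 − 4083.3333 = 12094.81.

12094.81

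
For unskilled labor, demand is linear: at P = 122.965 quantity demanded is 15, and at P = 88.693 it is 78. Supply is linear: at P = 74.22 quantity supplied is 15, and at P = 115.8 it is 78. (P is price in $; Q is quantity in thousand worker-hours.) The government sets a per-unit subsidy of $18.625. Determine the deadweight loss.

$144.06 thousand

Demand slope = (88.693 − 122.965)/(78 − 15) = −0.544, so P = 131.125 − 0.544Q.
Supply slope = (115.8 − 74.22)/(78 − 15) = 0.66, so P = 64.32 + 0.66Q.
Competitive equilibrium: 131.125 − 0.544Q = 64.32 + 0.66Q → Q* = 55.4859, P* = 100.9407.
The subsidy lowers effective supply by 18.625: P = 45.695 + 0.66Q.
New quantity: 131.125 − 0.544Q = 45.695 + 0.66Q → Q' = 70.9551.
Overproduction ΔQ = 70.9551 − 55.4859 = 15.4692; wedge = subsidy = 18.625.
Welfare loss = ½ × 15.4692 × 18.625 = $144.06 thousand.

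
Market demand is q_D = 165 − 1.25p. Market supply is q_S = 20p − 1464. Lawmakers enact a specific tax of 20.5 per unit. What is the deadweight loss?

In inverse form: demand p = 132 − 0.8q, supply p = 73.2 + 0.05q.
Competitive equilibrium: 132 − 0.8q = 73.2 + 0.05q → q* = 69.1765, p* = 76.6588.
With the tax, the buyer price exceeds the seller price by 20.5: (132 − 0.8q) − (73.2 + 0.05q) = 20.5 → q' = 45.0588.
Δq = 69.1765 − 45.0588 = 24.1177; the wedge equals the tax, 20.5.
Deadweight loss = ½ × 24.1177 × 20.5 = 247.21.

247.21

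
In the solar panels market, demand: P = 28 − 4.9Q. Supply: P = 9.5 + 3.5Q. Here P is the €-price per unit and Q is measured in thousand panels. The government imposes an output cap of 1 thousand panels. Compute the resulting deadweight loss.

Competitive equilibrium: 28 − 4.9Q = 9.5 + 3.5Q → Q* = 2.2024, P* = 17.2083.
At Q = 1: demand price = 28 − 4.9·1 = 23.1; supply price = 9.5 + 3.5·1 = 13.
ΔQ = 2.2024 − 1 = 1.2024; wedge = 23.1 − 13 = 10.1.
Deadweight loss = ½ × 1.2024 × 10.1 = €6.07 thousand.

€6.07 thousand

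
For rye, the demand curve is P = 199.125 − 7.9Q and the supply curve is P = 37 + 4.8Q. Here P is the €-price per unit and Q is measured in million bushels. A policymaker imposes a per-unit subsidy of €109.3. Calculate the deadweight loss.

Competitive equilibrium: 199.125 − 7.9Q = 37 + 4.8Q → Q* = 12.7657, P* = 98.2756.
The subsidy lowers effective supply by 109.3: P = 4.8Q − 72.3.
New quantity: 199.125 − 7.9Q = 4.8Q − 72.3 → Q' = 21.372.
Overproduction ΔQ = 21.372 − 12.7657 = 8.6063; wedge = subsidy = 109.3.
The triangle = ½ × 8.6063 × 109.3 = €470.33 million.

€470.33 million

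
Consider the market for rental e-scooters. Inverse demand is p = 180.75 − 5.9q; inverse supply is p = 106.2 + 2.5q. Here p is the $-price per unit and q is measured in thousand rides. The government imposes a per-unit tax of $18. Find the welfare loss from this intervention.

$19.29 thousand

Competitive equilibrium: 180.75 − 5.9q = 106.2 + 2.5q → q* = 8.875, p* = 128.3875.
With the tax, the buyer price exceeds the seller price by 18: (180.75 − 5.9q) − (106.2 + 2.5q) = 18 → q' = 6.7321.
Δq = 8.875 − 6.7321 = 2.1429; the wedge equals the tax, 18.
DWL = ½ × 2.1429 × 18 = $19.29 thousand.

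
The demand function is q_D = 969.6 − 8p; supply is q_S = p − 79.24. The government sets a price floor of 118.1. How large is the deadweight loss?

In inverse form: demand p = 121.2 − 0.125q, supply p = 79.24 + q.
Competitive equilibrium: 121.2 − 0.125q = 79.24 + q → q* = 37.2978, p* = 116.5378.
At the floor p = 118.1, quantity demanded = (121.2 − 118.1)/0.125 = 24.8.
Sellers' marginal cost at q' = 24.8: 79.24 + 1·24.8 = 104.04.
Δq = 37.2978 − 24.8 = 12.4978; wedge = 118.1 − 104.04 = 14.06.
DWL = ½ × 12.4978 × 14.06 = 87.86.

87.86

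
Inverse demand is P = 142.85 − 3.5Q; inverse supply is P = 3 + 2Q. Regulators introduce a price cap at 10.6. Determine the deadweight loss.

Competitive equilibrium: 142.85 − 3.5Q = 3 + 2Q → Q* = 25.4273, P* = 53.8545.
At the ceiling P = 10.6, quantity supplied = (10.6 − 3)/2 = 3.8.
Willingness to pay at Q' = 3.8: 142.85 − 3.5·3.8 = 129.55.
ΔQ = 25.4273 − 3.8 = 21.6273; wedge = 129.55 − 10.6 = 118.95.
The triangle = ½ × 21.6273 × 118.95 = 1286.28.

1286.28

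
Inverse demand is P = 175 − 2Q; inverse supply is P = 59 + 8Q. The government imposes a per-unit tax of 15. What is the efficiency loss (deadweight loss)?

Competitive equilibrium: 175 − 2Q = 59 + 8Q → Q* = 11.6, P* = 151.8.
With the tax, the buyer price exceeds the seller price by 15: (175 − 2Q) − (59 + 8Q) = 15 → Q' = 10.1.
ΔQ = 11.6 − 10.1 = 1.5; the wedge equals the tax, 15.
Deadweight loss = ½ × 1.5 × 15 = 11.25.

11.25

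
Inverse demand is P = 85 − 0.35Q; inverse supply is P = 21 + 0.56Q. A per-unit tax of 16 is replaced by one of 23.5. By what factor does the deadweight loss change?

Competitive equilibrium: 85 − 0.35Q = 21 + 0.56Q → Q* = 70.3297, P* = 60.3846.
For a per-unit tax t: ΔQ = t/0.91, so DWL = ½·t·(t/0.91) = t²/1.82.
At t = 16: DWL = 140.659. At t = 23.5: DWL = 303.434.
Ratio = (23.5/16)² = 2.157.

2.157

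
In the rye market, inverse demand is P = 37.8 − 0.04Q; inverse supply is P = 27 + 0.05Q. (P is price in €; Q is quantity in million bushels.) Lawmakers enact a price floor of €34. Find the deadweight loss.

Competitive equilibrium: 37.8 − 0.04Q = 27 + 0.05Q → Q* = 120, P* = 33.
At the floor P = 34, quantity demanded = (37.8 − 34)/0.04 = 95.
Sellers' marginal cost at Q' = 95: 27 + 0.05·95 = 31.75.
ΔQ = 120 − 95 = 25; wedge = 34 − 31.75 = 2.25.
Deadweight loss = ½ × 25 × 2.25 = €28.125 million.

€28.125 million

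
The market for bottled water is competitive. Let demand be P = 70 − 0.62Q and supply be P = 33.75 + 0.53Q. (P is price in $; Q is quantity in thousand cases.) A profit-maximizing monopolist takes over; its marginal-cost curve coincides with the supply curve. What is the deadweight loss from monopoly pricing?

$70.10 thousand

Competitive equilibrium: 70 − 0.62Q = 33.75 + 0.53Q → Q* = 31.5217, P* = 50.4565.
Marginal revenue: MR = 70 − 1.24Q. Set MR = MC: 70 − 1.24Q = 33.75 + 0.53Q → Q_m = 20.4802.
Price P_m = 70 − 0.62·20.4802 = 57.3023; MC(Q_m) = 33.75 + 0.53·20.4802 = 44.6045.
Competitive Q* = 31.5217, so ΔQ = 11.0415; wedge = 57.3023 − 44.6045 = 12.6978.
The triangle = ½ × 11.0415 × 12.6978 = $70.10 thousand.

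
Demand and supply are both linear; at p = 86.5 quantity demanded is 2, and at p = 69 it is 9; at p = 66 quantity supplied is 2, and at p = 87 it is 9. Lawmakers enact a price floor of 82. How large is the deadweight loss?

Demand slope = (69 − 86.5)/(9 − 2) = −2.5, so p = 91.5 − 2.5q.
Supply slope = (87 − 66)/(9 − 2) = 3, so p = 60 + 3q.
Competitive equilibrium: 91.5 − 2.5q = 60 + 3q → q* = 5.7273, p* = 77.1818.
At the floor p = 82, quantity demanded = (91.5 − 82)/2.5 = 3.8.
Sellers' marginal cost at q' = 3.8: 60 + 3·3.8 = 71.4.
Δq = 5.7273 − 3.8 = 1.9273; wedge = 82 − 71.4 = 10.6.
DWL = ½ × 1.9273 × 10.6 = 10.21.

10.21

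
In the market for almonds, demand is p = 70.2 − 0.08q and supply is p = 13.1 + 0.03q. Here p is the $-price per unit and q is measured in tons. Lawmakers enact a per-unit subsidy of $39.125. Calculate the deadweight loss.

$6958.03

Competitive equilibrium: 70.2 − 0.08q = 13.1 + 0.03q → q* = 519.0909, p* = 28.6727.
The subsidy lowers effective supply by 39.125: p = 0.03q − 26.025.
New quantity: 70.2 − 0.08q = 0.03q − 26.025 → q' = 874.7727.
Overproduction Δq = 874.7727 − 519.0909 = 355.6818; wedge = subsidy = 39.125.
Welfare loss = ½ × 355.6818 × 39.125 = $6958.03.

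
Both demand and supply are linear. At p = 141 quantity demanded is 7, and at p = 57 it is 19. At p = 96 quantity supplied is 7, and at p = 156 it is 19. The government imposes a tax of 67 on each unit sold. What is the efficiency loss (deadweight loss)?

Demand slope = (57 − 141)/(19 − 7) = −7, so p = 190 − 7q.
Supply slope = (156 − 96)/(19 − 7) = 5, so p = 61 + 5q.
Competitive equilibrium: 190 − 7q = 61 + 5q → q* = 10.75, p* = 114.75.
With the tax, the buyer price exceeds the seller price by 67: (190 − 7q) − (61 + 5q) = 67 → q' = 5.1667.
Δq = 10.75 − 5.1667 = 5.5833; the wedge equals the tax, 67.
DWL = ½ × 5.5833 × 67 = 187.04.

187.04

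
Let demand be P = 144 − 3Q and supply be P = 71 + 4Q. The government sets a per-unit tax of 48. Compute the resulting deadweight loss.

164.57

Competitive equilibrium: 144 − 3Q = 71 + 4Q → Q* = 10.4286, P* = 112.7143.
With the tax, the buyer price exceeds the seller price by 48: (144 − 3Q) − (71 + 4Q) = 48 → Q' = 3.5714.
ΔQ = 10.4286 − 3.5714 = 6.8572; the wedge equals the tax, 48.
The triangle = ½ × 6.8572 × 48 = 164.57.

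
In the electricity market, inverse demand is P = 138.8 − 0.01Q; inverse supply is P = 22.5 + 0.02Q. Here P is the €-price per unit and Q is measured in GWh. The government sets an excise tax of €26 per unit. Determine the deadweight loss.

Competitive equilibrium: 138.8 − 0.01Q = 22.5 + 0.02Q → Q* = 3876.6667, P* = 100.0333.
With the tax, the buyer price exceeds the seller price by 26: (138.8 − 0.01Q) − (22.5 + 0.02Q) = 26 → Q' = 3010.
ΔQ = 3876.6667 − 3010 = 866.6667; the wedge equals the tax, 26.
Welfare loss = ½ × 866.6667 × 26 = €11266.67.

€11266.67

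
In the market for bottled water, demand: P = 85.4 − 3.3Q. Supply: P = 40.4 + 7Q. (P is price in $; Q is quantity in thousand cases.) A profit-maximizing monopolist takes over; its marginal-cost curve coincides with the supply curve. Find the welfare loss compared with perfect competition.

$5.79 thousand

Competitive equilibrium: 85.4 − 3.3Q = 40.4 + 7Q → Q* = 4.3689, P* = 70.9825.
Marginal revenue: MR = 85.4 − 6.6Q. Set MR = MC: 85.4 − 6.6Q = 40.4 + 7Q → Q_m = 3.3088.
Price P_m = 85.4 − 3.3·3.3088 = 74.481; MC(Q_m) = 40.4 + 7·3.3088 = 63.5616.
Competitive Q* = 4.3689, so ΔQ = 1.0601; wedge = 74.481 − 63.5616 = 10.9194.
Welfare loss = ½ × 1.0601 × 10.9194 = $5.79 thousand.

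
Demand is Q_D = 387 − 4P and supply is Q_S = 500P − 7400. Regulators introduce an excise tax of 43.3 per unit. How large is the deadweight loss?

3720.02

In inverse form: demand P = 96.75 − 0.25Q, supply P = 14.8 + 0.002Q.
Competitive equilibrium: 96.75 − 0.25Q = 14.8 + 0.002Q → Q* = 325.1984, P* = 15.4504.
With the tax, the buyer price exceeds the seller price by 43.3: (96.75 − 0.25Q) − (14.8 + 0.002Q) = 43.3 → Q' = 153.373.
ΔQ = 325.1984 − 153.373 = 171.8254; the wedge equals the tax, 43.3.
The triangle = ½ × 171.8254 × 43.3 = 3720.02.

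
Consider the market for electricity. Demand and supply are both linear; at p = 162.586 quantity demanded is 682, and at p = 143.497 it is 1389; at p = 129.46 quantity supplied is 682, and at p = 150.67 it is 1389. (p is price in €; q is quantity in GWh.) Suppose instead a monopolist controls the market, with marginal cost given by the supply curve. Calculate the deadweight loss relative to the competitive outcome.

€4698.17

Demand slope = (143.497 − 162.586)/(1389 − 682) = −0.027, so p = 181 − 0.027q.
Supply slope = (150.67 − 129.46)/(1389 − 682) = 0.03, so p = 109 + 0.03q.
Competitive equilibrium: 181 − 0.027q = 109 + 0.03q → q* = 1263.15789, p* = 146.89474.
Marginal revenue: MR = 181 − 0.054q. Set MR = MC: 181 − 0.054q = 109 + 0.03q → q_m = 857.14286.
Price p_m = 181 − 0.027·857.14286 = 157.85714; MC(q_m) = 109 + 0.03·857.14286 = 134.71429.
Competitive q* = 1263.15789, so Δq = 406.01503; wedge = 157.85714 − 134.71429 = 23.14285.
DWL = ½ × 406.01503 × 23.14285 = €4698.17.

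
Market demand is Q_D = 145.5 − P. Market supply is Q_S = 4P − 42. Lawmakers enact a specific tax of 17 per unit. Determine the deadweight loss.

115.60

In inverse form: demand P = 145.5 − Q, supply P = 10.5 + 0.25Q.
Competitive equilibrium: 145.5 − Q = 10.5 + 0.25Q → Q* = 108, P* = 37.5.
With the tax, the buyer price exceeds the seller price by 17: (145.5 − Q) − (10.5 + 0.25Q) = 17 → Q' = 94.4.
ΔQ = 108 − 94.4 = 13.6; the wedge equals the tax, 17.
Welfare loss = ½ × 13.6 × 17 = 115.60.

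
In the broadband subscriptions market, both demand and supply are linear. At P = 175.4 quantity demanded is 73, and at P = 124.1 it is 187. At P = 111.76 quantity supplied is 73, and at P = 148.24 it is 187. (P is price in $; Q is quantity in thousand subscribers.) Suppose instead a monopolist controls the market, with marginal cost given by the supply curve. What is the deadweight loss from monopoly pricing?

Demand slope = (124.1 − 175.4)/(187 − 73) = −0.45, so P = 208.25 − 0.45Q.
Supply slope = (148.24 − 111.76)/(187 − 73) = 0.32, so P = 88.4 + 0.32Q.
Competitive equilibrium: 208.25 − 0.45Q = 88.4 + 0.32Q → Q* = 155.6494, P* = 138.2078.
Marginal revenue: MR = 208.25 − 0.9Q. Set MR = MC: 208.25 − 0.9Q = 88.4 + 0.32Q → Q_m = 98.2377.
Price P_m = 208.25 − 0.45·98.2377 = 164.043; MC(Q_m) = 88.4 + 0.32·98.2377 = 119.8361.
Competitive Q* = 155.6494, so ΔQ = 57.4117; wedge = 164.043 − 119.8361 = 44.2069.
Welfare loss = ½ × 57.4117 × 44.2069 = $1269 thousand.

$1269 thousand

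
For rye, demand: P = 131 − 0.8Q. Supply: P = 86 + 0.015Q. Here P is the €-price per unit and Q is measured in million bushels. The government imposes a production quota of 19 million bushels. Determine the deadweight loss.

Competitive equilibrium: 131 − 0.8Q = 86 + 0.015Q → Q* = 55.2147, P* = 86.8282.
At Q = 19: demand price = 131 − 0.8·19 = 115.8; supply price = 86 + 0.015·19 = 86.285.
ΔQ = 55.2147 − 19 = 36.2147; wedge = 115.8 − 86.285 = 29.515.
Welfare loss = ½ × 36.2147 × 29.515 = €534.44 million.

€534.44 million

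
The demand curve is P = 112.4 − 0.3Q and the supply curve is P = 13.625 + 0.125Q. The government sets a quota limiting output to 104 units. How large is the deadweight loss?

3504.04

Competitive equilibrium: 112.4 − 0.3Q = 13.625 + 0.125Q → Q* = 232.4118, P* = 42.6765.
At Q = 104: demand price = 112.4 − 0.3·104 = 81.2; supply price = 13.625 + 0.125·104 = 26.625.
ΔQ = 232.4118 − 104 = 128.4118; wedge = 81.2 − 26.625 = 54.575.
Deadweight loss = ½ × 128.4118 × 54.575 = 3504.04.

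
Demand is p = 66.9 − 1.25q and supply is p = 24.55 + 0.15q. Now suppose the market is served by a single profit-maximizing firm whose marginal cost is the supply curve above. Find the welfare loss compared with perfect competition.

Competitive equilibrium: 66.9 − 1.25q = 24.55 + 0.15q → q* = 30.25, p* = 29.0875.
Marginal revenue: MR = 66.9 − 2.5q. Set MR = MC: 66.9 − 2.5q = 24.55 + 0.15q → q_m = 15.9811.
Price p_m = 66.9 − 1.25·15.9811 = 46.9236; MC(q_m) = 24.55 + 0.15·15.9811 = 26.9472.
Competitive q* = 30.25, so Δq = 14.2689; wedge = 46.9236 − 26.9472 = 19.9764.
DWL = ½ × 14.2689 × 19.9764 = 142.52.

142.52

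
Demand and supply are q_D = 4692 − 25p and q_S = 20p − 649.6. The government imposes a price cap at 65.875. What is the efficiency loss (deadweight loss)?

50232.88

In inverse form: demand p = 187.68 − 0.04q, supply p = 32.48 + 0.05q.
Competitive equilibrium: 187.68 − 0.04q = 32.48 + 0.05q → q* = 1724.4444, p* = 118.7022.
At the ceiling p = 65.875, quantity supplied = (65.875 − 32.48)/0.05 = 667.9.
Willingness to pay at q' = 667.9: 187.68 − 0.04·667.9 = 160.964.
Δq = 1724.4444 − 667.9 = 1056.5444; wedge = 160.964 − 65.875 = 95.089.
The triangle = ½ × 1056.5444 × 95.089 = 50232.88.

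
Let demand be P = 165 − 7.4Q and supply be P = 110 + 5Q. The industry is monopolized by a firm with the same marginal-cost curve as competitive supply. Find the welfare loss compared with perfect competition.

Competitive equilibrium: 165 − 7.4Q = 110 + 5Q → Q* = 4.4355, P* = 132.1774.
Marginal revenue: MR = 165 − 14.8Q. Set MR = MC: 165 − 14.8Q = 110 + 5Q → Q_m = 2.7778.
Price P_m = 165 − 7.4·2.7778 = 144.4443; MC(Q_m) = 110 + 5·2.7778 = 123.889.
Competitive Q* = 4.4355, so ΔQ = 1.6577; wedge = 144.4443 − 123.889 = 20.5553.
DWL = ½ × 1.6577 × 20.5553 = 17.04.

17.04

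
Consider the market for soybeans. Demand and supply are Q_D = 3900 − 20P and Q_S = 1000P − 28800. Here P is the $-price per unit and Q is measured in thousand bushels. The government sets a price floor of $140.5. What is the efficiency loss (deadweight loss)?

$119946.79 thousand

In inverse form: demand P = 195 − 0.05Q, supply P = 28.8 + 0.001Q.
Competitive equilibrium: 195 − 0.05Q = 28.8 + 0.001Q → Q* = 3258.82353, P* = 32.05882.
At the floor P = 140.5, quantity demanded = (195 − 140.5)/0.05 = 1090.
Sellers' marginal cost at Q' = 1090: 28.8 + 0.001·1090 = 29.89.
ΔQ = 3258.82353 − 1090 = 2168.82353; wedge = 140.5 − 29.89 = 110.61.
Deadweight loss = ½ × 2168.82353 × 110.61 = $119946.79 thousand.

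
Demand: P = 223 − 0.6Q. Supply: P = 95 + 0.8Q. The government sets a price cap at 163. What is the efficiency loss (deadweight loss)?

Competitive equilibrium: 223 − 0.6Q = 95 + 0.8Q → Q* = 91.4286, P* = 168.1429.
At the ceiling P = 163, quantity supplied = (163 − 95)/0.8 = 85.
Willingness to pay at Q' = 85: 223 − 0.6·85 = 172.
ΔQ = 91.4286 − 85 = 6.4286; wedge = 172 − 163 = 9.
Deadweight loss = ½ × 6.4286 × 9 = 28.93.

28.93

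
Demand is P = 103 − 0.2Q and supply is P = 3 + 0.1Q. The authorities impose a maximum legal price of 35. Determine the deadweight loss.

Competitive equilibrium: 103 − 0.2Q = 3 + 0.1Q → Q* = 333.3333, P* = 36.3333.
At the ceiling P = 35, quantity supplied = (35 − 3)/0.1 = 320.
Willingness to pay at Q' = 320: 103 − 0.2·320 = 39.
ΔQ = 333.3333 − 320 = 13.3333; wedge = 39 − 35 = 4.
The triangle = ½ × 13.3333 × 4 = 26.67.

26.67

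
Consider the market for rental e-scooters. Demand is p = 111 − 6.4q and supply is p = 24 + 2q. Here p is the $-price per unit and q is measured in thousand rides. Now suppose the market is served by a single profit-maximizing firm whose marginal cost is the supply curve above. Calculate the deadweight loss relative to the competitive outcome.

Competitive equilibrium: 111 − 6.4q = 24 + 2q → q* = 10.3571, p* = 44.7143.
Marginal revenue: MR = 111 − 12.8q. Set MR = MC: 111 − 12.8q = 24 + 2q → q_m = 5.8784.
Price p_m = 111 − 6.4·5.8784 = 73.3782; MC(q_m) = 24 + 2·5.8784 = 35.7568.
Competitive q* = 10.3571, so Δq = 4.4787; wedge = 73.3782 − 35.7568 = 37.6214.
Deadweight loss = ½ × 4.4787 × 37.6214 = $84.25 thousand.

$84.25 thousand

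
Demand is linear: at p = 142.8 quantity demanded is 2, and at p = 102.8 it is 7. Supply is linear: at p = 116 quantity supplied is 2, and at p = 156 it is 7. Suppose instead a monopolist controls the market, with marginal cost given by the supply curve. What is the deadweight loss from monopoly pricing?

12.005

Demand slope = (102.8 − 142.8)/(7 − 2) = −8, so p = 158.8 − 8q.
Supply slope = (156 − 116)/(7 − 2) = 8, so p = 100 + 8q.
Competitive equilibrium: 158.8 − 8q = 100 + 8q → q* = 3.675, p* = 129.4.
Marginal revenue: MR = 158.8 − 16q. Set MR = MC: 158.8 − 16q = 100 + 8q → q_m = 2.45.
Price p_m = 158.8 − 8·2.45 = 139.2; MC(q_m) = 100 + 8·2.45 = 119.6.
Competitive q* = 3.675, so Δq = 1.225; wedge = 139.2 − 119.6 = 19.6.
The triangle = ½ × 1.225 × 19.6 = 12.005.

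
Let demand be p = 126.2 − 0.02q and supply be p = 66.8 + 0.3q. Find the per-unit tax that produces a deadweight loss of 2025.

Competitive equilibrium: 126.2 − 0.02q = 66.8 + 0.3q → q* = 185.625, p* = 122.4875.
A tax t gives Δq = t/0.32 and wedge t, so DWL = t²/0.64.
t²/0.64 = 2025 → t² = 1296 → t = 36.

36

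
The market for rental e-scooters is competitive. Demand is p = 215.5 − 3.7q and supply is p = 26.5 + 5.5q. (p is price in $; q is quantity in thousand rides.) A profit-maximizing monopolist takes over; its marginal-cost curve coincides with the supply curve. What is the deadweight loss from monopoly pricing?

Competitive equilibrium: 215.5 − 3.7q = 26.5 + 5.5q → q* = 20.5435, p* = 139.4891.
Marginal revenue: MR = 215.5 − 7.4q. Set MR = MC: 215.5 − 7.4q = 26.5 + 5.5q → q_m = 14.6512.
Price p_m = 215.5 − 3.7·14.6512 = 161.2906; MC(q_m) = 26.5 + 5.5·14.6512 = 107.0816.
Competitive q* = 20.5435, so Δq = 5.8923; wedge = 161.2906 − 107.0816 = 54.209.
Welfare loss = ½ × 5.8923 × 54.209 = $159.71 thousand.

$159.71 thousand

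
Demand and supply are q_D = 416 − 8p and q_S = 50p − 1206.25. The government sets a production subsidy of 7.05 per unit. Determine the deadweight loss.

In inverse form: demand p = 52 − 0.125q, supply p = 24.125 + 0.02q.
Competitive equilibrium: 52 − 0.125q = 24.125 + 0.02q → q* = 192.2414, p* = 27.9698.
The subsidy lowers effective supply by 7.05: p = 17.075 + 0.02q.
New quantity: 52 − 0.125q = 17.075 + 0.02q → q' = 240.8621.
Overproduction Δq = 240.8621 − 192.2414 = 48.6207; wedge = subsidy = 7.05.
Welfare loss = ½ × 48.6207 × 7.05 = 171.39.

171.39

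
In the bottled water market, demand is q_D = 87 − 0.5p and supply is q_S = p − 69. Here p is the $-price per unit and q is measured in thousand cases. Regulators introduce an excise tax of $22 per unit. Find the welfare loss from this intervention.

$80.67 thousand

In inverse form: demand p = 174 − 2q, supply p = 69 + q.
Competitive equilibrium: 174 − 2q = 69 + q → q* = 35, p* = 104.
With the tax, the buyer price exceeds the seller price by 22: (174 − 2q) − (69 + q) = 22 → q' = 27.6667.
Δq = 35 − 27.6667 = 7.3333; the wedge equals the tax, 22.
Deadweight loss = ½ × 7.3333 × 22 = $80.67 thousand.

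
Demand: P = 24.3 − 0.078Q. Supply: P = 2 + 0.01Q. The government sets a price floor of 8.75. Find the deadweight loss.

128.54

Competitive equilibrium: 24.3 − 0.078Q = 2 + 0.01Q → Q* = 253.4091, P* = 4.5341.
At the floor P = 8.75, quantity demanded = (24.3 − 8.75)/0.078 = 199.359.
Sellers' marginal cost at Q' = 199.359: 2 + 0.01·199.359 = 3.9936.
ΔQ = 253.4091 − 199.359 = 54.0501; wedge = 8.75 − 3.9936 = 4.7564.
DWL = ½ × 54.0501 × 4.7564 = 128.54.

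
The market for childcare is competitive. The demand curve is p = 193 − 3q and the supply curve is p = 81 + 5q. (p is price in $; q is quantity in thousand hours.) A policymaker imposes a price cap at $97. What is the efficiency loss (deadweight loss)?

$466.56 thousand

Competitive equilibrium: 193 − 3q = 81 + 5q → q* = 14, p* = 151.
At the ceiling p = 97, quantity supplied = (97 − 81)/5 = 3.2.
Willingness to pay at q' = 3.2: 193 − 3·3.2 = 183.4.
Δq = 14 − 3.2 = 10.8; wedge = 183.4 − 97 = 86.4.
DWL = ½ × 10.8 × 86.4 = $466.56 thousand.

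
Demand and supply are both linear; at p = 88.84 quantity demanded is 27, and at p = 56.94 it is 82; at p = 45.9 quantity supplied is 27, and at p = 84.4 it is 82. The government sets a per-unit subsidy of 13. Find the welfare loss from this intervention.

Demand slope = (56.94 − 88.84)/(82 − 27) = −0.58, so p = 104.5 − 0.58q.
Supply slope = (84.4 − 45.9)/(82 − 27) = 0.7, so p = 27 + 0.7q.
Competitive equilibrium: 104.5 − 0.58q = 27 + 0.7q → q* = 60.5469, p* = 69.3828.
The subsidy lowers effective supply by 13: p = 14 + 0.7q.
New quantity: 104.5 − 0.58q = 14 + 0.7q → q' = 70.7031.
Overproduction Δq = 70.7031 − 60.5469 = 10.1562; wedge = subsidy = 13.
Deadweight loss = ½ × 10.1562 × 13 = 66.02.

66.02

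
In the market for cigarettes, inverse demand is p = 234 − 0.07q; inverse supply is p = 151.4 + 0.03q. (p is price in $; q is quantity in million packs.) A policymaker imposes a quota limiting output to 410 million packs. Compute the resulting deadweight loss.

$8652.80 million

Competitive equilibrium: 234 − 0.07q = 151.4 + 0.03q → q* = 826, p* = 176.18.
At q = 410: demand price = 234 − 0.07·410 = 205.3; supply price = 151.4 + 0.03·410 = 163.7.
Δq = 826 − 410 = 416; wedge = 205.3 − 163.7 = 41.6.
DWL = ½ × 416 × 41.6 = $8652.80 million.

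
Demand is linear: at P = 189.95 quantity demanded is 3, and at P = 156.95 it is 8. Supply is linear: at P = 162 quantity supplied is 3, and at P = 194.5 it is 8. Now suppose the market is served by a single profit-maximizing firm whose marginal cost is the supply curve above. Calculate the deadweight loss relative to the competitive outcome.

Demand slope = (156.95 − 189.95)/(8 − 3) = −6.6, so P = 209.75 − 6.6Q.
Supply slope = (194.5 − 162)/(8 − 3) = 6.5, so P = 142.5 + 6.5Q.
Competitive equilibrium: 209.75 − 6.6Q = 142.5 + 6.5Q → Q* = 5.13359, P* = 175.86832.
Marginal revenue: MR = 209.75 − 13.2Q. Set MR = MC: 209.75 − 13.2Q = 142.5 + 6.5Q → Q_m = 3.41371.
Price P_m = 209.75 − 6.6·3.41371 = 187.21951; MC(Q_m) = 142.5 + 6.5·3.41371 = 164.68912.
Competitive Q* = 5.13359, so ΔQ = 1.71988; wedge = 187.21951 − 164.68912 = 22.53039.
The triangle = ½ × 1.71988 × 22.53039 = 19.37.

19.37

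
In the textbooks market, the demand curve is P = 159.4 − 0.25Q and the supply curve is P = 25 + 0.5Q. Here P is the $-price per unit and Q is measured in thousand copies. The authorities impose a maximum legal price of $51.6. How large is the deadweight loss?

$5953.50 thousand

Competitive equilibrium: 159.4 − 0.25Q = 25 + 0.5Q → Q* = 179.2, P* = 114.6.
At the ceiling P = 51.6, quantity supplied = (51.6 − 25)/0.5 = 53.2.
Willingness to pay at Q' = 53.2: 159.4 − 0.25·53.2 = 146.1.
ΔQ = 179.2 − 53.2 = 126; wedge = 146.1 − 51.6 = 94.5.
DWL = ½ × 126 × 94.5 = $5953.50 thousand.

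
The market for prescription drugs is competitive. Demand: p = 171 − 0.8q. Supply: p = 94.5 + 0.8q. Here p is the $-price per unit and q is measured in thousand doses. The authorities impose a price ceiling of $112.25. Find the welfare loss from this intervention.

Competitive equilibrium: 171 − 0.8q = 94.5 + 0.8q → q* = 47.8125, p* = 132.75.
At the ceiling p = 112.25, quantity supplied = (112.25 − 94.5)/0.8 = 22.1875.
Willingness to pay at q' = 22.1875: 171 − 0.8·22.1875 = 153.25.
Δq = 47.8125 − 22.1875 = 25.625; wedge = 153.25 − 112.25 = 41.
DWL = ½ × 25.625 × 41 = $525.31 thousand.

$525.31 thousand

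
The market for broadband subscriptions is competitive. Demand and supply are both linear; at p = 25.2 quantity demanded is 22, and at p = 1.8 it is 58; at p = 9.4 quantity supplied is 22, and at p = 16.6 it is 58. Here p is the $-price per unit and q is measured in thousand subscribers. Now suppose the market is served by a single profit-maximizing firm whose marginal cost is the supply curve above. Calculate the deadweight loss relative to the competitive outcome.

$131.47 thousand

Demand slope = (1.8 − 25.2)/(58 − 22) = −0.65, so p = 39.5 − 0.65q.
Supply slope = (16.6 − 9.4)/(58 − 22) = 0.2, so p = 5 + 0.2q.
Competitive equilibrium: 39.5 − 0.65q = 5 + 0.2q → q* = 40.5882, p* = 13.1176.
Marginal revenue: MR = 39.5 − 1.3q. Set MR = MC: 39.5 − 1.3q = 5 + 0.2q → q_m = 23.
Price p_m = 39.5 − 0.65·23 = 24.55; MC(q_m) = 5 + 0.2·23 = 9.6.
Competitive q* = 40.5882, so Δq = 17.5882; wedge = 24.55 − 9.6 = 14.95.
Welfare loss = ½ × 17.5882 × 14.95 = $131.47 thousand.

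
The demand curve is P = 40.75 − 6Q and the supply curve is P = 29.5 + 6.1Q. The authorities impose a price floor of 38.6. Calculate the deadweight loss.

1.98

Competitive equilibrium: 40.75 − 6Q = 29.5 + 6.1Q → Q* = 0.9298, P* = 35.1715.
At the floor P = 38.6, quantity demanded = (40.75 − 38.6)/6 = 0.3583.
Sellers' marginal cost at Q' = 0.3583: 29.5 + 6.1·0.3583 = 31.6856.
ΔQ = 0.9298 − 0.3583 = 0.5715; wedge = 38.6 − 31.6856 = 6.9144.
DWL = ½ × 0.5715 × 6.9144 = 1.98.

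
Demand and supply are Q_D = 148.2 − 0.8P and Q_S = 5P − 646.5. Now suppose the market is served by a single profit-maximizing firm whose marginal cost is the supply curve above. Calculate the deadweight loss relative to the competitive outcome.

In inverse form: demand P = 185.25 − 1.25Q, supply P = 129.3 + 0.2Q.
Competitive equilibrium: 185.25 − 1.25Q = 129.3 + 0.2Q → Q* = 38.5862, P* = 137.0172.
Marginal revenue: MR = 185.25 − 2.5Q. Set MR = MC: 185.25 − 2.5Q = 129.3 + 0.2Q → Q_m = 20.7222.
Price P_m = 185.25 − 1.25·20.7222 = 159.3473; MC(Q_m) = 129.3 + 0.2·20.7222 = 133.4444.
Competitive Q* = 38.5862, so ΔQ = 17.864; wedge = 159.3473 − 133.4444 = 25.9029.
Deadweight loss = ½ × 17.864 × 25.9029 = 231.36.

231.36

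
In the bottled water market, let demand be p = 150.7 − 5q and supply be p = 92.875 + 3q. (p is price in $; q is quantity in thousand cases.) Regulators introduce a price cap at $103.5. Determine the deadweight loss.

Competitive equilibrium: 150.7 − 5q = 92.875 + 3q → q* = 7.2281, p* = 114.5594.
At the ceiling p = 103.5, quantity supplied = (103.5 − 92.875)/3 = 3.5417.
Willingness to pay at q' = 3.5417: 150.7 − 5·3.5417 = 132.9915.
Δq = 7.2281 − 3.5417 = 3.6864; wedge = 132.9915 − 103.5 = 29.4915.
Welfare loss = ½ × 3.6864 × 29.4915 = $54.36 thousand.

$54.36 thousand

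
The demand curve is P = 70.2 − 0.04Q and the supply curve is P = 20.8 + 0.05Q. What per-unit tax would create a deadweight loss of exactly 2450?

21

Competitive equilibrium: 70.2 − 0.04Q = 20.8 + 0.05Q → Q* = 548.8889, P* = 48.2444.
A tax t gives ΔQ = t/0.09 and wedge t, so DWL = t²/0.18.
t²/0.18 = 2450 → t² = 441 → t = 21.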